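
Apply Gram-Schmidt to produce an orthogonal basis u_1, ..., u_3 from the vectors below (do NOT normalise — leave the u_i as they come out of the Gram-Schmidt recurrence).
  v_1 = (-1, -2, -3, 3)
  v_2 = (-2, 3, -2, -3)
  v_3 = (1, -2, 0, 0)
Orthogonal basis:
  u_1 = (-1, -2, -3, 3)
  u_2 = (-53/23, 55/23, -67/23, -48/23)
  u_3 = (245/549, -565/549, -260/549, -185/183)

Apply the Gram-Schmidt recurrence
  u_1 = v_1
  u_i = v_i − Σ_{j<i} ((v_i · u_j) / (u_j · u_j)) · u_j.

Step by step this gives:
  u_1 = (-1, -2, -3, 3)
  u_2 = (-53/23, 55/23, -67/23, -48/23)
  u_3 = (245/549, -565/549, -260/549, -185/183)

Orthogonality check:
  u_2 · u_1 = 0 (should be 0)
  u_3 · u_1 = 0 (should be 0)
  u_3 · u_2 = 0 (should be 0)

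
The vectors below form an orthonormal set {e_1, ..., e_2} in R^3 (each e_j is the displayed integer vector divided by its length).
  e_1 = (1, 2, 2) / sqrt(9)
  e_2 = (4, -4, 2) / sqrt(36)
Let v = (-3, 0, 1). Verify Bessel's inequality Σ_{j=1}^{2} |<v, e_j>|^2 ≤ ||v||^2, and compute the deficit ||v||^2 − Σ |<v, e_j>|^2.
Σ |<v, e_j>|^2 = 26/9; ||v||^2 = 10; deficit = 64/9

Write each e_j = u_j / sqrt(<u_j, u_j>) where u_j is the displayed integer vector. Then <v, e_j> = <v, u_j> / sqrt(<u_j, u_j>), so |<v, e_j>|^2 = <v, u_j>^2 / <u_j, u_j>.
Coefficients: <v, e_1> = -1/sqrt(9), <v, e_2> = -10/sqrt(36).
Square and sum: Σ |<v, e_j>|^2 = 26/9.
Compute ||v||^2 = v·v = 10.
Deficit = 10 − 26/9 = 64/9 ≥ 0, confirming Bessel's inequality. (The deficit equals ||v − Σ <v,e_j> e_j||^2, the squared distance from v to span{e_j}.)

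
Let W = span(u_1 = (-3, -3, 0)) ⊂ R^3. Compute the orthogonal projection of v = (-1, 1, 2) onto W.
proj_W(v) = (0, 0, 0)

Set up U = [u_1 | ... | u_1] ∈ R^(3×1). The projector onto W = col(U) is P = U (U^T U)^(-1) U^T.
Compute U^T U =
  [18],
and U^T v = (0).
Solve U^T U · c = U^T v for the coefficients: c = (0). The projection is proj_W(v) = U c.
Check: (v - proj_W(v)) · u_1 = 0  (should be 0).
Result: proj_W(v) = (0, 0, 0).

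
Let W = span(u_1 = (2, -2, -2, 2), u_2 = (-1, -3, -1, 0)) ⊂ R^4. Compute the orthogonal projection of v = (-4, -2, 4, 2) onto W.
proj_W(v) = (-14/5, -46/35, 26/35, -62/35)

Set up U = [u_1 | ... | u_2] ∈ R^(4×2). The projector onto W = col(U) is P = U (U^T U)^(-1) U^T.
Compute U^T U =
  [16, 6]
  [6, 11],
and U^T v = (-8, 6).
Solve U^T U · c = U^T v for the coefficients: c = (-31/35, 36/35). The projection is proj_W(v) = U c.
Check: (v - proj_W(v)) · u_1 = 0  (should be 0).
Check: (v - proj_W(v)) · u_2 = 0  (should be 0).
Result: proj_W(v) = (-14/5, -46/35, 26/35, -62/35).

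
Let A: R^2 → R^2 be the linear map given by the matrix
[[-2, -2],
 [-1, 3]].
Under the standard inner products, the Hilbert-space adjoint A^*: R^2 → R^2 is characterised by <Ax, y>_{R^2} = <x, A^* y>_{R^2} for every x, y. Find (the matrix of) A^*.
A^* = A^T =
[[-2, -1],
 [-2, 3]]

For real matrices with standard dot products, the defining identity <Ax, y> = <x, A^* y> gives (Ax)^T y = x^T (A^*) y, i.e. x^T A^T y = x^T (A^*) y. Since this holds for all x, y, we must have A^* = A^T. Therefore
A^* =
[[-2, -1],
 [-2, 3]].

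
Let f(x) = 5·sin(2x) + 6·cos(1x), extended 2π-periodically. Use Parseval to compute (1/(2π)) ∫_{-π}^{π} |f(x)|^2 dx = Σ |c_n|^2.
Σ |c_n|^2 = 61/2

Expand |f|^2 and use orthogonality of {sin(nx), cos(mx)} on [-π, π]:
  ∫_{-π}^{π} sin(nx)^2 dx = π, ∫ cos(mx)^2 dx = π, and cross terms integrate to 0.
So ∫_{-π}^{π} f(x)^2 dx = 5^2 · π + 6^2 · π = (25 + 36)π.
Divide by 2π: (25 + 36)/2 = 61/2.
By Parseval, this equals Σ |c_n|^2.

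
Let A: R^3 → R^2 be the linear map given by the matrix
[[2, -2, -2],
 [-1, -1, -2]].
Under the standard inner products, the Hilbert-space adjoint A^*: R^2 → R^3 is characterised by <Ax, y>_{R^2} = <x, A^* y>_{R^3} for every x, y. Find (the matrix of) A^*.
A^* = A^T =
[[2, -1],
 [-2, -1],
 [-2, -2]]

For real matrices with standard dot products, the defining identity <Ax, y> = <x, A^* y> gives (Ax)^T y = x^T (A^*) y, i.e. x^T A^T y = x^T (A^*) y. Since this holds for all x, y, we must have A^* = A^T. Therefore
A^* =
[[2, -1],
 [-2, -1],
 [-2, -2]].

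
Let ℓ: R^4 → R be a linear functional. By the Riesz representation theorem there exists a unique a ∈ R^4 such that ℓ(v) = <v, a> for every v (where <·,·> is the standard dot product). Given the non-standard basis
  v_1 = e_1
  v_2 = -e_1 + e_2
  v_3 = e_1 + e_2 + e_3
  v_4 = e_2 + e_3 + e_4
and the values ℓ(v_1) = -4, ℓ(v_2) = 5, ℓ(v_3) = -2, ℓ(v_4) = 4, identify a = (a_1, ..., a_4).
a = (-4, 1, 1, 2)

Write a = (a_1, ..., a_4) in the standard basis. For each basis vector v_i, ℓ(v_i) = <v_i, a> is a linear equation in the a_j's. Collect the n equations into a matrix system V a = ℓ, where row i of V is v_i (expressed in the standard basis). Since V is invertible (lower-triangular with 1s on the diagonal, up to permutation), solve by back-substitution:
  V =
[[1, 0, 0, 0],
 [-1, 1, 0, 0],
 [1, 1, 1, 0],
 [0, 1, 1, 1]]
  V a = (-4, 5, -2, 4)
Solving gives a = (-4, 1, 1, 2).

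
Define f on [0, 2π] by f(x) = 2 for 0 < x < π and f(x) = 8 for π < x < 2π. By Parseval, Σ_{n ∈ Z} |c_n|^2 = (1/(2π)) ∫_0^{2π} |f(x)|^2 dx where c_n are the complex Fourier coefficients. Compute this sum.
Σ |c_n|^2 = 34

Parseval equates the L^2 energy of f (normalised by 1/(2π)) with the ℓ^2 sum of its Fourier coefficients: (1/(2π)) ∫_0^{2π} |f|^2 = Σ |c_n|^2.
Compute the left side: (1/(2π)) [∫_0^π 2^2 dx + ∫_π^{2π} 8^2 dx] = (1/(2π)) · (4π + 64π) = (4 + 64)/2 = 34.
So Σ_{n ∈ Z} |c_n|^2 = 34.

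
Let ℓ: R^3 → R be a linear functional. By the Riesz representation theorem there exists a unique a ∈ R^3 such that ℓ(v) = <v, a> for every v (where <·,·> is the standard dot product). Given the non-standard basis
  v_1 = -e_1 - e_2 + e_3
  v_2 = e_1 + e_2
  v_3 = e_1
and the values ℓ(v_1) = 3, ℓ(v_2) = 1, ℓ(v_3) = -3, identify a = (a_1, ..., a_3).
a = (-3, 4, 4)

Write a = (a_1, ..., a_3) in the standard basis. For each basis vector v_i, ℓ(v_i) = <v_i, a> is a linear equation in the a_j's. Collect the n equations into a matrix system V a = ℓ, where row i of V is v_i (expressed in the standard basis). Since V is invertible (lower-triangular with 1s on the diagonal, up to permutation), solve by back-substitution:
  V =
[[-1, -1, 1],
 [1, 1, 0],
 [1, 0, 0]]
  V a = (3, 1, -3)
Solving gives a = (-3, 4, 4).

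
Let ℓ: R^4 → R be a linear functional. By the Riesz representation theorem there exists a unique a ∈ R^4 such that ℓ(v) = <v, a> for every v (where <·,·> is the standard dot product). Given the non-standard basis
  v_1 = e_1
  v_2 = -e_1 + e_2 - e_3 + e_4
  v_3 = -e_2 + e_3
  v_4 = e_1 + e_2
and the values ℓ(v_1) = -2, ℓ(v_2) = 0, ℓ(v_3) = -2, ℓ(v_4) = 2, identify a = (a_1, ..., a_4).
a = (-2, 4, 2, -4)

Write a = (a_1, ..., a_4) in the standard basis. For each basis vector v_i, ℓ(v_i) = <v_i, a> is a linear equation in the a_j's. Collect the n equations into a matrix system V a = ℓ, where row i of V is v_i (expressed in the standard basis). Since V is invertible (lower-triangular with 1s on the diagonal, up to permutation), solve by back-substitution:
  V =
[[1, 0, 0, 0],
 [-1, 1, -1, 1],
 [0, -1, 1, 0],
 [1, 1, 0, 0]]
  V a = (-2, 0, -2, 2)
Solving gives a = (-2, 4, 2, -4).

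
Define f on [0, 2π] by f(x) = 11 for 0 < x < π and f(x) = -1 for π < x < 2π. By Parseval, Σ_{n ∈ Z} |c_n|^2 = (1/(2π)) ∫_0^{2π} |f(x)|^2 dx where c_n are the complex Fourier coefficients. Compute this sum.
Σ |c_n|^2 = 61

Parseval equates the L^2 energy of f (normalised by 1/(2π)) with the ℓ^2 sum of its Fourier coefficients: (1/(2π)) ∫_0^{2π} |f|^2 = Σ |c_n|^2.
Compute the left side: (1/(2π)) [∫_0^π 11^2 dx + ∫_π^{2π} (-1)^2 dx] = (1/(2π)) · (121π + 1π) = (121 + 1)/2 = 61.
So Σ_{n ∈ Z} |c_n|^2 = 61.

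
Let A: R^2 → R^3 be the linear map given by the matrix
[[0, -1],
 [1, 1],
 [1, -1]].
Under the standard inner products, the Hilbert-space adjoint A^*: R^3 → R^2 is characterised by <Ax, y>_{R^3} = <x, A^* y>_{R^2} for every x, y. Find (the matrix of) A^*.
A^* = A^T =
[[0, 1, 1],
 [-1, 1, -1]]

For real matrices with standard dot products, the defining identity <Ax, y> = <x, A^* y> gives (Ax)^T y = x^T (A^*) y, i.e. x^T A^T y = x^T (A^*) y. Since this holds for all x, y, we must have A^* = A^T. Therefore
A^* =
[[0, 1, 1],
 [-1, 1, -1]].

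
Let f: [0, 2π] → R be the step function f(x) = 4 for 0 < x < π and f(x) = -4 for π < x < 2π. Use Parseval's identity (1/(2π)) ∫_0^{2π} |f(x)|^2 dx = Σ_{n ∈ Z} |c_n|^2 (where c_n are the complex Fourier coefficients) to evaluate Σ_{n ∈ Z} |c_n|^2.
Σ |c_n|^2 = 16

Parseval equates the L^2 energy of f (normalised by 1/(2π)) with the ℓ^2 sum of its Fourier coefficients: (1/(2π)) ∫_0^{2π} |f|^2 = Σ |c_n|^2.
Compute the left side: (1/(2π)) [∫_0^π 4^2 dx + ∫_π^{2π} (-4)^2 dx] = (1/(2π)) · (16π + 16π) = (16 + 16)/2 = 16.
So Σ_{n ∈ Z} |c_n|^2 = 16.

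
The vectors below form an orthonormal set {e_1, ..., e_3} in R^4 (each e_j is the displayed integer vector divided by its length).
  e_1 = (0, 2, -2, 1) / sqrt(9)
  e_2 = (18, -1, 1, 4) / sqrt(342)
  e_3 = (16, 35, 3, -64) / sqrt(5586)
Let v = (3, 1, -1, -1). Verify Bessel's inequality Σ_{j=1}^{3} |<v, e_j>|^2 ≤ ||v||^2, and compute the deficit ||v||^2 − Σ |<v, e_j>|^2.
Σ |<v, e_j>|^2 = 561/49; ||v||^2 = 12; deficit = 27/49

Write each e_j = u_j / sqrt(<u_j, u_j>) where u_j is the displayed integer vector. Then <v, e_j> = <v, u_j> / sqrt(<u_j, u_j>), so |<v, e_j>|^2 = <v, u_j>^2 / <u_j, u_j>.
Coefficients: <v, e_1> = 3/sqrt(9), <v, e_2> = 48/sqrt(342), <v, e_3> = 144/sqrt(5586).
Square and sum: Σ |<v, e_j>|^2 = 561/49.
Compute ||v||^2 = v·v = 12.
Deficit = 12 − 561/49 = 27/49 ≥ 0, confirming Bessel's inequality. (The deficit equals ||v − Σ <v,e_j> e_j||^2, the squared distance from v to span{e_j}.)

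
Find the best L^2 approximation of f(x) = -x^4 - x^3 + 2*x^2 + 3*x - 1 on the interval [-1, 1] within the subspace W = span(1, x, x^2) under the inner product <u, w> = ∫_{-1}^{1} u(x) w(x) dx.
g(x) = 8*x^2/7 + 12*x/5 - 32/35

The best approximation g ∈ W is the orthogonal projection of f onto W. Writing g = a_0 + a_1 x + a_2 x^2, the coefficients solve the normal equations G · a = b where
  G_{ij} = <φ_i, φ_j> and b_i = <f, φ_i>, with φ_0 = 1, φ_1 = x, φ_2 = x^2.
G =
  [2, 0, 2/3]
  [0, 2/3, 0]
  [2/3, 0, 2/5],
b = (-16/15, 8/5, -16/105).
Solving gives a_0 = -32/35, a_1 = 12/5, a_2 = 8/7, so
  g(x) = 8*x^2/7 + 12*x/5 - 32/35.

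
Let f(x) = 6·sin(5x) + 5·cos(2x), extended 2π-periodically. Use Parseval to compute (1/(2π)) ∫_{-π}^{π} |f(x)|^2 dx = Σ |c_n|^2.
Σ |c_n|^2 = 61/2

Expand |f|^2 and use orthogonality of {sin(nx), cos(mx)} on [-π, π]:
  ∫_{-π}^{π} sin(nx)^2 dx = π, ∫ cos(mx)^2 dx = π, and cross terms integrate to 0.
So ∫_{-π}^{π} f(x)^2 dx = 6^2 · π + 5^2 · π = (36 + 25)π.
Divide by 2π: (36 + 25)/2 = 61/2.
By Parseval, this equals Σ |c_n|^2.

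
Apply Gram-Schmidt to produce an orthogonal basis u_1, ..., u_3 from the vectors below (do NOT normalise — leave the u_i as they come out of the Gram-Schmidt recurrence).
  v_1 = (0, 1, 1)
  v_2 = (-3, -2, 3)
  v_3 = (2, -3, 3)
Orthogonal basis:
  u_1 = (0, 1, 1)
  u_2 = (-3, -5/2, 5/2)
  u_3 = (140/43, -84/43, 84/43)

Apply the Gram-Schmidt recurrence
  u_1 = v_1
  u_i = v_i − Σ_{j<i} ((v_i · u_j) / (u_j · u_j)) · u_j.

Step by step this gives:
  u_1 = (0, 1, 1)
  u_2 = (-3, -5/2, 5/2)
  u_3 = (140/43, -84/43, 84/43)

Orthogonality check:
  u_2 · u_1 = 0 (should be 0)
  u_3 · u_1 = 0 (should be 0)
  u_3 · u_2 = 0 (should be 0)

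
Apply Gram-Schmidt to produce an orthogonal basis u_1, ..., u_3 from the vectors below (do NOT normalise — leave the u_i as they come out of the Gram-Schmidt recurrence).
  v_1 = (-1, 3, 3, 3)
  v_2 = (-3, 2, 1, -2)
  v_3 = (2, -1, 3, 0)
Orthogonal basis:
  u_1 = (-1, 3, 3, 3)
  u_2 = (-39/14, 19/14, 5/14, -37/14)
  u_3 = (7/6, -223/234, 631/234, -317/234)

Apply the Gram-Schmidt recurrence
  u_1 = v_1
  u_i = v_i − Σ_{j<i} ((v_i · u_j) / (u_j · u_j)) · u_j.

Step by step this gives:
  u_1 = (-1, 3, 3, 3)
  u_2 = (-39/14, 19/14, 5/14, -37/14)
  u_3 = (7/6, -223/234, 631/234, -317/234)

Orthogonality check:
  u_2 · u_1 = 0 (should be 0)
  u_3 · u_1 = 0 (should be 0)
  u_3 · u_2 = 0 (should be 0)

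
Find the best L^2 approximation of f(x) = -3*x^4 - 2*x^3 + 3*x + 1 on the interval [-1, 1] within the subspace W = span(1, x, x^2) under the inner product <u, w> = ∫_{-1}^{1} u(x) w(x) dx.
g(x) = -18*x^2/7 + 9*x/5 + 44/35

The best approximation g ∈ W is the orthogonal projection of f onto W. Writing g = a_0 + a_1 x + a_2 x^2, the coefficients solve the normal equations G · a = b where
  G_{ij} = <φ_i, φ_j> and b_i = <f, φ_i>, with φ_0 = 1, φ_1 = x, φ_2 = x^2.
G =
  [2, 0, 2/3]
  [0, 2/3, 0]
  [2/3, 0, 2/5],
b = (4/5, 6/5, -4/21).
Solving gives a_0 = 44/35, a_1 = 9/5, a_2 = -18/7, so
  g(x) = -18*x^2/7 + 9*x/5 + 44/35.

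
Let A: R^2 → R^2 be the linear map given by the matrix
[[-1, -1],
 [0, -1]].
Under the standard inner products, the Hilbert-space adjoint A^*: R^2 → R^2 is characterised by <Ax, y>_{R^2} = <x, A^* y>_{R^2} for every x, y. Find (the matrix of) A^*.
A^* = A^T =
[[-1, 0],
 [-1, -1]]

For real matrices with standard dot products, the defining identity <Ax, y> = <x, A^* y> gives (Ax)^T y = x^T (A^*) y, i.e. x^T A^T y = x^T (A^*) y. Since this holds for all x, y, we must have A^* = A^T. Therefore
A^* =
[[-1, 0],
 [-1, -1]].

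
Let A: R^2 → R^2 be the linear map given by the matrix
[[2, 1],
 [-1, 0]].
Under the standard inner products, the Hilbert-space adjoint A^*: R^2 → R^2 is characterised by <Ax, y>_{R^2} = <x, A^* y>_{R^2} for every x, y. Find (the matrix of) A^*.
A^* = A^T =
[[2, -1],
 [1, 0]]

For real matrices with standard dot products, the defining identity <Ax, y> = <x, A^* y> gives (Ax)^T y = x^T (A^*) y, i.e. x^T A^T y = x^T (A^*) y. Since this holds for all x, y, we must have A^* = A^T. Therefore
A^* =
[[2, -1],
 [1, 0]].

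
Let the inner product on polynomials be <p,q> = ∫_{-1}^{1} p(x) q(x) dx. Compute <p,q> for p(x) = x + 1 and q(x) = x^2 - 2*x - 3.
<p,q> = -20/3

Expand the product: p(x)·q(x) = x^3 - x^2 - 5*x - 3.
∫_{-1}^{1} of each monomial x^k gives [2/(k+1) if k even, 0 if k odd]. Integrating term-by-term (or equivalently evaluating the antiderivative F(x) = x^4/4 - x^3/3 - 5*x^2/2 - 3*x at the endpoints):
  F(1) − F(−1) = -67/12 − (13/12) = -20/3.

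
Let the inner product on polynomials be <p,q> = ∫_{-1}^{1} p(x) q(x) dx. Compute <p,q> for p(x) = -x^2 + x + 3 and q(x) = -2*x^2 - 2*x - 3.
<p,q> = -308/15

Expand the product: p(x)·q(x) = 2*x^4 - 5*x^2 - 9*x - 9.
∫_{-1}^{1} of each monomial x^k gives [2/(k+1) if k even, 0 if k odd]. Integrating term-by-term (or equivalently evaluating the antiderivative F(x) = 2*x^5/5 - 5*x^3/3 - 9*x^2/2 - 9*x at the endpoints):
  F(1) − F(−1) = -443/30 − (173/30) = -308/15.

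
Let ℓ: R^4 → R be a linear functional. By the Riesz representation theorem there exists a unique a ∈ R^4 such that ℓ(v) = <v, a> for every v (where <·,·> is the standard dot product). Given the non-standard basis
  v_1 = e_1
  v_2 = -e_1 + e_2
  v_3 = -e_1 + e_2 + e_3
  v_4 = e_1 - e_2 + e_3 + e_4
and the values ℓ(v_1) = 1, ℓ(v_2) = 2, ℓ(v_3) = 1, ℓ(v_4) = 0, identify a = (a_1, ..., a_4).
a = (1, 3, -1, 3)

Write a = (a_1, ..., a_4) in the standard basis. For each basis vector v_i, ℓ(v_i) = <v_i, a> is a linear equation in the a_j's. Collect the n equations into a matrix system V a = ℓ, where row i of V is v_i (expressed in the standard basis). Since V is invertible (lower-triangular with 1s on the diagonal, up to permutation), solve by back-substitution:
  V =
[[1, 0, 0, 0],
 [-1, 1, 0, 0],
 [-1, 1, 1, 0],
 [1, -1, 1, 1]]
  V a = (1, 2, 1, 0)
Solving gives a = (1, 3, -1, 3).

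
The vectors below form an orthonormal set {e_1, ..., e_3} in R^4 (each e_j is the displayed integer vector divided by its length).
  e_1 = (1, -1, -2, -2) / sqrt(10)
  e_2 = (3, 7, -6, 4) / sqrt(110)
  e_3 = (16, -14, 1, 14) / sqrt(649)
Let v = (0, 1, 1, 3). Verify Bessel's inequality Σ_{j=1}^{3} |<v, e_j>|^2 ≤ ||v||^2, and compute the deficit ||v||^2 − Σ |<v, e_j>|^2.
Σ |<v, e_j>|^2 = 645/59; ||v||^2 = 11; deficit = 4/59

Write each e_j = u_j / sqrt(<u_j, u_j>) where u_j is the displayed integer vector. Then <v, e_j> = <v, u_j> / sqrt(<u_j, u_j>), so |<v, e_j>|^2 = <v, u_j>^2 / <u_j, u_j>.
Coefficients: <v, e_1> = -9/sqrt(10), <v, e_2> = 13/sqrt(110), <v, e_3> = 29/sqrt(649).
Square and sum: Σ |<v, e_j>|^2 = 645/59.
Compute ||v||^2 = v·v = 11.
Deficit = 11 − 645/59 = 4/59 ≥ 0, confirming Bessel's inequality. (The deficit equals ||v − Σ <v,e_j> e_j||^2, the squared distance from v to span{e_j}.)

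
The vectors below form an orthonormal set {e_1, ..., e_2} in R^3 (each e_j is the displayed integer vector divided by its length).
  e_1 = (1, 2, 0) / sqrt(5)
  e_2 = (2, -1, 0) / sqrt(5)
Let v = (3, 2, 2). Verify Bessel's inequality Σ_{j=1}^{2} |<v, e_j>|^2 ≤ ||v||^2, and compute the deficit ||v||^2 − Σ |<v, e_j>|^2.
Σ |<v, e_j>|^2 = 13; ||v||^2 = 17; deficit = 4

Write each e_j = u_j / sqrt(<u_j, u_j>) where u_j is the displayed integer vector. Then <v, e_j> = <v, u_j> / sqrt(<u_j, u_j>), so |<v, e_j>|^2 = <v, u_j>^2 / <u_j, u_j>.
Coefficients: <v, e_1> = 7/sqrt(5), <v, e_2> = 4/sqrt(5).
Square and sum: Σ |<v, e_j>|^2 = 13.
Compute ||v||^2 = v·v = 17.
Deficit = 17 − 13 = 4 ≥ 0, confirming Bessel's inequality. (The deficit equals ||v − Σ <v,e_j> e_j||^2, the squared distance from v to span{e_j}.)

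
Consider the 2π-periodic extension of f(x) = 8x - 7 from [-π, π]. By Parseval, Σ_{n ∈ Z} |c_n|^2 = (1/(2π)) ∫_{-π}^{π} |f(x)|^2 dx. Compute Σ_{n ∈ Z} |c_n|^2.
Σ |c_n|^2 = 64π^2/3 + 49

Expand and integrate term by term over [-π, π]:
  ∫ (8x)^2 dx = 64·(2π^3/3); ∫ 2·8·(-7)·x dx = 0 (odd integrand); ∫ (-7)^2 dx = 49·2π.
So (1/(2π)) ∫_{-π}^{π} (8x - 7)^2 dx = 64π^2/3 + 49 = 64π^2/3 + 49.
Parseval ⇒ Σ |c_n|^2 = 64π^2/3 + 49.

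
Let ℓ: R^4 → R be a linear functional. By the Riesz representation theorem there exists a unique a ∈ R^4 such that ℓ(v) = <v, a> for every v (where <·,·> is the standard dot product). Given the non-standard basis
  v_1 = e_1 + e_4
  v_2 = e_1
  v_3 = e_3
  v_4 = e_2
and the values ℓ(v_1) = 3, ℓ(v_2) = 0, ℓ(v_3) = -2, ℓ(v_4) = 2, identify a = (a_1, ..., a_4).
a = (0, 2, -2, 3)

Write a = (a_1, ..., a_4) in the standard basis. For each basis vector v_i, ℓ(v_i) = <v_i, a> is a linear equation in the a_j's. Collect the n equations into a matrix system V a = ℓ, where row i of V is v_i (expressed in the standard basis). Since V is invertible (lower-triangular with 1s on the diagonal, up to permutation), solve by back-substitution:
  V =
[[1, 0, 0, 1],
 [1, 0, 0, 0],
 [0, 0, 1, 0],
 [0, 1, 0, 0]]
  V a = (3, 0, -2, 2)
Solving gives a = (0, 2, -2, 3).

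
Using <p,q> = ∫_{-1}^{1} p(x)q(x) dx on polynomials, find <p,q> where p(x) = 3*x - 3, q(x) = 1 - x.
<p,q> = -8

Expand the product: p(x)·q(x) = -3*x^2 + 6*x - 3.
∫_{-1}^{1} of each monomial x^k gives [2/(k+1) if k even, 0 if k odd]. Integrating term-by-term (or equivalently evaluating the antiderivative F(x) = -x^3 + 3*x^2 - 3*x at the endpoints):
  F(1) − F(−1) = -1 − (7) = -8.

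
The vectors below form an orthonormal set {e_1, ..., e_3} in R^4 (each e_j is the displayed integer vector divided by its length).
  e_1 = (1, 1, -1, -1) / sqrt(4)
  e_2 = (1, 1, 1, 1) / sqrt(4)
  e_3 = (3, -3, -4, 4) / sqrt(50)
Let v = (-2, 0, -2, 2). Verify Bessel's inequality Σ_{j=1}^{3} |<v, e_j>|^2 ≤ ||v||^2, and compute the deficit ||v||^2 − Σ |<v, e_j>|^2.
Σ |<v, e_j>|^2 = 4; ||v||^2 = 12; deficit = 8

Write each e_j = u_j / sqrt(<u_j, u_j>) where u_j is the displayed integer vector. Then <v, e_j> = <v, u_j> / sqrt(<u_j, u_j>), so |<v, e_j>|^2 = <v, u_j>^2 / <u_j, u_j>.
Coefficients: <v, e_1> = -2/sqrt(4), <v, e_2> = -2/sqrt(4), <v, e_3> = 10/sqrt(50).
Square and sum: Σ |<v, e_j>|^2 = 4.
Compute ||v||^2 = v·v = 12.
Deficit = 12 − 4 = 8 ≥ 0, confirming Bessel's inequality. (The deficit equals ||v − Σ <v,e_j> e_j||^2, the squared distance from v to span{e_j}.)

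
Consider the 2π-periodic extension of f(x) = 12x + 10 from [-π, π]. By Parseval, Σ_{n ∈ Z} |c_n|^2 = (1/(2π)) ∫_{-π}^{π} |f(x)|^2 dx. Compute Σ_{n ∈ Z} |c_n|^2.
Σ |c_n|^2 = 48π^2 + 100

Expand and integrate term by term over [-π, π]:
  ∫ (12x)^2 dx = 144·(2π^3/3); ∫ 2·12·(10)·x dx = 0 (odd integrand); ∫ 10^2 dx = 100·2π.
So (1/(2π)) ∫_{-π}^{π} (12x + 10)^2 dx = 144π^2/3 + 100 = 48π^2 + 100.
Parseval ⇒ Σ |c_n|^2 = 48π^2 + 100.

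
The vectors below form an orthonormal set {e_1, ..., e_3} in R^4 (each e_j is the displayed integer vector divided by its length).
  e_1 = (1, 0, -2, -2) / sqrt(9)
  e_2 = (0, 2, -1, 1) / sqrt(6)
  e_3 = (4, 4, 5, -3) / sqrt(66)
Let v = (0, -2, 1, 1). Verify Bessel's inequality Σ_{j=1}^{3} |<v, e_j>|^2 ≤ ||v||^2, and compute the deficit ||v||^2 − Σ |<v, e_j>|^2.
Σ |<v, e_j>|^2 = 494/99; ||v||^2 = 6; deficit = 100/99

Write each e_j = u_j / sqrt(<u_j, u_j>) where u_j is the displayed integer vector. Then <v, e_j> = <v, u_j> / sqrt(<u_j, u_j>), so |<v, e_j>|^2 = <v, u_j>^2 / <u_j, u_j>.
Coefficients: <v, e_1> = -4/sqrt(9), <v, e_2> = -4/sqrt(6), <v, e_3> = -6/sqrt(66).
Square and sum: Σ |<v, e_j>|^2 = 494/99.
Compute ||v||^2 = v·v = 6.
Deficit = 6 − 494/99 = 100/99 ≥ 0, confirming Bessel's inequality. (The deficit equals ||v − Σ <v,e_j> e_j||^2, the squared distance from v to span{e_j}.)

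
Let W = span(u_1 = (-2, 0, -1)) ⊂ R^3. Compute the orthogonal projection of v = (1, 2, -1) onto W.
proj_W(v) = (2/5, 0, 1/5)

Set up U = [u_1 | ... | u_1] ∈ R^(3×1). The projector onto W = col(U) is P = U (U^T U)^(-1) U^T.
Compute U^T U =
  [5],
and U^T v = (-1).
Solve U^T U · c = U^T v for the coefficients: c = (-1/5). The projection is proj_W(v) = U c.
Check: (v - proj_W(v)) · u_1 = 0  (should be 0).
Result: proj_W(v) = (2/5, 0, 1/5).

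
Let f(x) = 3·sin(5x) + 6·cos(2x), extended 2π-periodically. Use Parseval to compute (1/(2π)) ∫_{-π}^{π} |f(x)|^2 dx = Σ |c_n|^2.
Σ |c_n|^2 = 45/2

Expand |f|^2 and use orthogonality of {sin(nx), cos(mx)} on [-π, π]:
  ∫_{-π}^{π} sin(nx)^2 dx = π, ∫ cos(mx)^2 dx = π, and cross terms integrate to 0.
So ∫_{-π}^{π} f(x)^2 dx = 3^2 · π + 6^2 · π = (9 + 36)π.
Divide by 2π: (9 + 36)/2 = 45/2.
By Parseval, this equals Σ |c_n|^2.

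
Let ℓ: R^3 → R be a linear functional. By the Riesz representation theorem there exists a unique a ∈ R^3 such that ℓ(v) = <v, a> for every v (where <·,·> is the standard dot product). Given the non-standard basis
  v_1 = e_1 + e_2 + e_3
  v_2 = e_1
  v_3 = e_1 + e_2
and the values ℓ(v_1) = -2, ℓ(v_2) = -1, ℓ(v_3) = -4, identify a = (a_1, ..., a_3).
a = (-1, -3, 2)

Write a = (a_1, ..., a_3) in the standard basis. For each basis vector v_i, ℓ(v_i) = <v_i, a> is a linear equation in the a_j's. Collect the n equations into a matrix system V a = ℓ, where row i of V is v_i (expressed in the standard basis). Since V is invertible (lower-triangular with 1s on the diagonal, up to permutation), solve by back-substitution:
  V =
[[1, 1, 1],
 [1, 0, 0],
 [1, 1, 0]]
  V a = (-2, -1, -4)
Solving gives a = (-1, -3, 2).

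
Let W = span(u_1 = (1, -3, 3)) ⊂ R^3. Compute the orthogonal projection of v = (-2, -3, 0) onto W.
proj_W(v) = (7/19, -21/19, 21/19)

Set up U = [u_1 | ... | u_1] ∈ R^(3×1). The projector onto W = col(U) is P = U (U^T U)^(-1) U^T.
Compute U^T U =
  [19],
and U^T v = (7).
Solve U^T U · c = U^T v for the coefficients: c = (7/19). The projection is proj_W(v) = U c.
Check: (v - proj_W(v)) · u_1 = 0  (should be 0).
Result: proj_W(v) = (7/19, -21/19, 21/19).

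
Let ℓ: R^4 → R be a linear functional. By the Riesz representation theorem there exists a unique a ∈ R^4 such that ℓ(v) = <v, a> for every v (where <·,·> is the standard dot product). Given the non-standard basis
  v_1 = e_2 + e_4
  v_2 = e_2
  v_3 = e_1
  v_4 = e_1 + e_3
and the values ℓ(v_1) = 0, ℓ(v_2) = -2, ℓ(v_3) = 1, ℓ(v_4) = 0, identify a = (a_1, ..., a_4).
a = (1, -2, -1, 2)

Write a = (a_1, ..., a_4) in the standard basis. For each basis vector v_i, ℓ(v_i) = <v_i, a> is a linear equation in the a_j's. Collect the n equations into a matrix system V a = ℓ, where row i of V is v_i (expressed in the standard basis). Since V is invertible (lower-triangular with 1s on the diagonal, up to permutation), solve by back-substitution:
  V =
[[0, 1, 0, 1],
 [0, 1, 0, 0],
 [1, 0, 0, 0],
 [1, 0, 1, 0]]
  V a = (0, -2, 1, 0)
Solving gives a = (1, -2, -1, 2).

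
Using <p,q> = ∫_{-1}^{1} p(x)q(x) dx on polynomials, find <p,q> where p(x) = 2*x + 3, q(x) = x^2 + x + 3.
<p,q> = 64/3

Expand the product: p(x)·q(x) = 2*x^3 + 5*x^2 + 9*x + 9.
∫_{-1}^{1} of each monomial x^k gives [2/(k+1) if k even, 0 if k odd]. Integrating term-by-term (or equivalently evaluating the antiderivative F(x) = x^4/2 + 5*x^3/3 + 9*x^2/2 + 9*x at the endpoints):
  F(1) − F(−1) = 47/3 − (-17/3) = 64/3.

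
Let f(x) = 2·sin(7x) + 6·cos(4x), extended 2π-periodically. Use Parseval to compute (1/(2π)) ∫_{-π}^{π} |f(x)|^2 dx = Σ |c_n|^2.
Σ |c_n|^2 = 20

Expand |f|^2 and use orthogonality of {sin(nx), cos(mx)} on [-π, π]:
  ∫_{-π}^{π} sin(nx)^2 dx = π, ∫ cos(mx)^2 dx = π, and cross terms integrate to 0.
So ∫_{-π}^{π} f(x)^2 dx = 2^2 · π + 6^2 · π = (4 + 36)π.
Divide by 2π: (4 + 36)/2 = 20.
By Parseval, this equals Σ |c_n|^2.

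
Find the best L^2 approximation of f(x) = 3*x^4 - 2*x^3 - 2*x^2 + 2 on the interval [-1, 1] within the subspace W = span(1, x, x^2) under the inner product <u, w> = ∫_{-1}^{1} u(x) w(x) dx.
g(x) = 4*x^2/7 - 6*x/5 + 61/35

The best approximation g ∈ W is the orthogonal projection of f onto W. Writing g = a_0 + a_1 x + a_2 x^2, the coefficients solve the normal equations G · a = b where
  G_{ij} = <φ_i, φ_j> and b_i = <f, φ_i>, with φ_0 = 1, φ_1 = x, φ_2 = x^2.
G =
  [2, 0, 2/3]
  [0, 2/3, 0]
  [2/3, 0, 2/5],
b = (58/15, -4/5, 146/105).
Solving gives a_0 = 61/35, a_1 = -6/5, a_2 = 4/7, so
  g(x) = 4*x^2/7 - 6*x/5 + 61/35.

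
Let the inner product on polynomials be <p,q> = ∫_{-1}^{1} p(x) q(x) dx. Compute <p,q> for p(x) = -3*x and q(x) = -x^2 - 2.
<p,q> = 0

Expand the product: p(x)·q(x) = 3*x^3 + 6*x.
∫_{-1}^{1} of each monomial x^k gives [2/(k+1) if k even, 0 if k odd]. Integrating term-by-term (or equivalently evaluating the antiderivative F(x) = 3*x^4/4 + 3*x^2 at the endpoints):
  F(1) − F(−1) = 15/4 − (15/4) = 0.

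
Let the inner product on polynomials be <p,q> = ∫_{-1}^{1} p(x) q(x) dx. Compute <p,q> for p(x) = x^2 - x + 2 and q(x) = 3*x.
<p,q> = -2

Expand the product: p(x)·q(x) = 3*x^3 - 3*x^2 + 6*x.
∫_{-1}^{1} of each monomial x^k gives [2/(k+1) if k even, 0 if k odd]. Integrating term-by-term (or equivalently evaluating the antiderivative F(x) = 3*x^4/4 - x^3 + 3*x^2 at the endpoints):
  F(1) − F(−1) = 11/4 − (19/4) = -2.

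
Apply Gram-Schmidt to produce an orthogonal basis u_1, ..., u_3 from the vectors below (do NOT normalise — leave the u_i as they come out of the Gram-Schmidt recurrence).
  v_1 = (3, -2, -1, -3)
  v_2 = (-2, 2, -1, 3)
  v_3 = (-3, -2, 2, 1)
Orthogonal basis:
  u_1 = (3, -2, -1, -3)
  u_2 = (8/23, 10/23, -41/23, 15/23)
  u_3 = (-19/15, -7/3, -19/30, 1/2)

Apply the Gram-Schmidt recurrence
  u_1 = v_1
  u_i = v_i − Σ_{j<i} ((v_i · u_j) / (u_j · u_j)) · u_j.

Step by step this gives:
  u_1 = (3, -2, -1, -3)
  u_2 = (8/23, 10/23, -41/23, 15/23)
  u_3 = (-19/15, -7/3, -19/30, 1/2)

Orthogonality check:
  u_2 · u_1 = 0 (should be 0)
  u_3 · u_1 = 0 (should be 0)
  u_3 · u_2 = 0 (should be 0)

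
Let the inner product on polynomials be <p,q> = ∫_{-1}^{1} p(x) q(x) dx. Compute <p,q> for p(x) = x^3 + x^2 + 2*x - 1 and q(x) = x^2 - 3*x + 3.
<p,q> = -142/15

Expand the product: p(x)·q(x) = x^5 - 2*x^4 + 2*x^3 - 4*x^2 + 9*x - 3.
∫_{-1}^{1} of each monomial x^k gives [2/(k+1) if k even, 0 if k odd]. Integrating term-by-term (or equivalently evaluating the antiderivative F(x) = x^6/6 - 2*x^5/5 + x^4/2 - 4*x^3/3 + 9*x^2/2 - 3*x at the endpoints):
  F(1) − F(−1) = 13/30 − (99/10) = -142/15.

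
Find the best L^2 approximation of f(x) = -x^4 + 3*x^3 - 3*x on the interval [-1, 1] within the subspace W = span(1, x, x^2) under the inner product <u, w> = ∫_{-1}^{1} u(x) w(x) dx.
g(x) = -6*x^2/7 - 6*x/5 + 3/35

The best approximation g ∈ W is the orthogonal projection of f onto W. Writing g = a_0 + a_1 x + a_2 x^2, the coefficients solve the normal equations G · a = b where
  G_{ij} = <φ_i, φ_j> and b_i = <f, φ_i>, with φ_0 = 1, φ_1 = x, φ_2 = x^2.
G =
  [2, 0, 2/3]
  [0, 2/3, 0]
  [2/3, 0, 2/5],
b = (-2/5, -4/5, -2/7).
Solving gives a_0 = 3/35, a_1 = -6/5, a_2 = -6/7, so
  g(x) = -6*x^2/7 - 6*x/5 + 3/35.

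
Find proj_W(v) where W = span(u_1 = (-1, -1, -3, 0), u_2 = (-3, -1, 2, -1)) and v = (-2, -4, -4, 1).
proj_W(v) = (-59/23, -319/161, -722/161, -47/161)

Set up U = [u_1 | ... | u_2] ∈ R^(4×2). The projector onto W = col(U) is P = U (U^T U)^(-1) U^T.
Compute U^T U =
  [11, -2]
  [-2, 15],
and U^T v = (18, 1).
Solve U^T U · c = U^T v for the coefficients: c = (272/161, 47/161). The projection is proj_W(v) = U c.
Check: (v - proj_W(v)) · u_1 = 0  (should be 0).
Check: (v - proj_W(v)) · u_2 = 0  (should be 0).
Result: proj_W(v) = (-59/23, -319/161, -722/161, -47/161).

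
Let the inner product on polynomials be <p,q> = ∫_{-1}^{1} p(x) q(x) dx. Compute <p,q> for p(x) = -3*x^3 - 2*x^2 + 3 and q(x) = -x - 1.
<p,q> = -52/15

Expand the product: p(x)·q(x) = 3*x^4 + 5*x^3 + 2*x^2 - 3*x - 3.
∫_{-1}^{1} of each monomial x^k gives [2/(k+1) if k even, 0 if k odd]. Integrating term-by-term (or equivalently evaluating the antiderivative F(x) = 3*x^5/5 + 5*x^4/4 + 2*x^3/3 - 3*x^2/2 - 3*x at the endpoints):
  F(1) − F(−1) = -119/60 − (89/60) = -52/15.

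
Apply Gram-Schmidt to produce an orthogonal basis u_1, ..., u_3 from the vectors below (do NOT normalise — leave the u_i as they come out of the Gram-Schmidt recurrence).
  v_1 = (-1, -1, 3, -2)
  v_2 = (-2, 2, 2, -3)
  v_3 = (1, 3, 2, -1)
Orthogonal basis:
  u_1 = (-1, -1, 3, -2)
  u_2 = (-6/5, 14/5, -2/5, -7/5)
  u_3 = (119/57, 77/57, 28/19, 28/57)

Apply the Gram-Schmidt recurrence
  u_1 = v_1
  u_i = v_i − Σ_{j<i} ((v_i · u_j) / (u_j · u_j)) · u_j.

Step by step this gives:
  u_1 = (-1, -1, 3, -2)
  u_2 = (-6/5, 14/5, -2/5, -7/5)
  u_3 = (119/57, 77/57, 28/19, 28/57)

Orthogonality check:
  u_2 · u_1 = 0 (should be 0)
  u_3 · u_1 = 0 (should be 0)
  u_3 · u_2 = 0 (should be 0)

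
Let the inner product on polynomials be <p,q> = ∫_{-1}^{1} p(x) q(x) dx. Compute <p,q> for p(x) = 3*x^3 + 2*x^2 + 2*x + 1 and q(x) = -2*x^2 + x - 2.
<p,q> = -106/15

Expand the product: p(x)·q(x) = -6*x^5 - x^4 - 8*x^3 - 4*x^2 - 3*x - 2.
∫_{-1}^{1} of each monomial x^k gives [2/(k+1) if k even, 0 if k odd]. Integrating term-by-term (or equivalently evaluating the antiderivative F(x) = -x^6 - x^5/5 - 2*x^4 - 4*x^3/3 - 3*x^2/2 - 2*x at the endpoints):
  F(1) − F(−1) = -241/30 − (-29/30) = -106/15.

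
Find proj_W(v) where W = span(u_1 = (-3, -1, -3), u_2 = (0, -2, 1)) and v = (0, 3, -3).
proj_W(v) = (-63/94, 309/94, -114/47)

Set up U = [u_1 | ... | u_2] ∈ R^(3×2). The projector onto W = col(U) is P = U (U^T U)^(-1) U^T.
Compute U^T U =
  [19, -1]
  [-1, 5],
and U^T v = (6, -9).
Solve U^T U · c = U^T v for the coefficients: c = (21/94, -165/94). The projection is proj_W(v) = U c.
Check: (v - proj_W(v)) · u_1 = 0  (should be 0).
Check: (v - proj_W(v)) · u_2 = 0  (should be 0).
Result: proj_W(v) = (-63/94, 309/94, -114/47).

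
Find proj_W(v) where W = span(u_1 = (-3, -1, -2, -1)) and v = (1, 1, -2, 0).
proj_W(v) = (0, 0, 0, 0)

Set up U = [u_1 | ... | u_1] ∈ R^(4×1). The projector onto W = col(U) is P = U (U^T U)^(-1) U^T.
Compute U^T U =
  [15],
and U^T v = (0).
Solve U^T U · c = U^T v for the coefficients: c = (0). The projection is proj_W(v) = U c.
Check: (v - proj_W(v)) · u_1 = 0  (should be 0).
Result: proj_W(v) = (0, 0, 0, 0).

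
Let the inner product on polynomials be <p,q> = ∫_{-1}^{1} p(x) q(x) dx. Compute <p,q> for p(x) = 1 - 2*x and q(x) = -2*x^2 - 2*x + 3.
<p,q> = 22/3

Expand the product: p(x)·q(x) = 4*x^3 + 2*x^2 - 8*x + 3.
∫_{-1}^{1} of each monomial x^k gives [2/(k+1) if k even, 0 if k odd]. Integrating term-by-term (or equivalently evaluating the antiderivative F(x) = x^4 + 2*x^3/3 - 4*x^2 + 3*x at the endpoints):
  F(1) − F(−1) = 2/3 − (-20/3) = 22/3.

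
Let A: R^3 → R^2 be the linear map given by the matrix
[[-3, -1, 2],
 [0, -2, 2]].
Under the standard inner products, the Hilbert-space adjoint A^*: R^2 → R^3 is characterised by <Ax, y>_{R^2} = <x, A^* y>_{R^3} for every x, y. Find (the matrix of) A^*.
A^* = A^T =
[[-3, 0],
 [-1, -2],
 [2, 2]]

For real matrices with standard dot products, the defining identity <Ax, y> = <x, A^* y> gives (Ax)^T y = x^T (A^*) y, i.e. x^T A^T y = x^T (A^*) y. Since this holds for all x, y, we must have A^* = A^T. Therefore
A^* =
[[-3, 0],
 [-1, -2],
 [2, 2]].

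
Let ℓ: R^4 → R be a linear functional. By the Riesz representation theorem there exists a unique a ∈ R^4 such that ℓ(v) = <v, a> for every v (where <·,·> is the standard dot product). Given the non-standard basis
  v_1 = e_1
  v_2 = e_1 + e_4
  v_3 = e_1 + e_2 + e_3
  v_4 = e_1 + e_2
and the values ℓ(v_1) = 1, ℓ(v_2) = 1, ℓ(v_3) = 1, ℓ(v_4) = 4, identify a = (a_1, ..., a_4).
a = (1, 3, -3, 0)

Write a = (a_1, ..., a_4) in the standard basis. For each basis vector v_i, ℓ(v_i) = <v_i, a> is a linear equation in the a_j's. Collect the n equations into a matrix system V a = ℓ, where row i of V is v_i (expressed in the standard basis). Since V is invertible (lower-triangular with 1s on the diagonal, up to permutation), solve by back-substitution:
  V =
[[1, 0, 0, 0],
 [1, 0, 0, 1],
 [1, 1, 1, 0],
 [1, 1, 0, 0]]
  V a = (1, 1, 1, 4)
Solving gives a = (1, 3, -3, 0).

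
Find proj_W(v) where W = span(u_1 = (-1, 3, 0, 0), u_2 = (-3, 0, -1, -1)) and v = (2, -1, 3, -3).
proj_W(v) = (172/101, -111/101, 45/101, 45/101)

Set up U = [u_1 | ... | u_2] ∈ R^(4×2). The projector onto W = col(U) is P = U (U^T U)^(-1) U^T.
Compute U^T U =
  [10, 3]
  [3, 11],
and U^T v = (-5, -6).
Solve U^T U · c = U^T v for the coefficients: c = (-37/101, -45/101). The projection is proj_W(v) = U c.
Check: (v - proj_W(v)) · u_1 = 0  (should be 0).
Check: (v - proj_W(v)) · u_2 = 0  (should be 0).
Result: proj_W(v) = (172/101, -111/101, 45/101, 45/101).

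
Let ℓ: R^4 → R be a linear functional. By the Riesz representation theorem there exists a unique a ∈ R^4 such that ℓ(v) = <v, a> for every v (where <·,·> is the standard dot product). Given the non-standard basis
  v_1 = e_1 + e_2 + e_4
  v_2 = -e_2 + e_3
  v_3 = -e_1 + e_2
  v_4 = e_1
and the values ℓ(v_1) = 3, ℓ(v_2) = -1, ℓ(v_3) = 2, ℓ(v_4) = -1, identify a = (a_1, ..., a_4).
a = (-1, 1, 0, 3)

Write a = (a_1, ..., a_4) in the standard basis. For each basis vector v_i, ℓ(v_i) = <v_i, a> is a linear equation in the a_j's. Collect the n equations into a matrix system V a = ℓ, where row i of V is v_i (expressed in the standard basis). Since V is invertible (lower-triangular with 1s on the diagonal, up to permutation), solve by back-substitution:
  V =
[[1, 1, 0, 1],
 [0, -1, 1, 0],
 [-1, 1, 0, 0],
 [1, 0, 0, 0]]
  V a = (3, -1, 2, -1)
Solving gives a = (-1, 1, 0, 3).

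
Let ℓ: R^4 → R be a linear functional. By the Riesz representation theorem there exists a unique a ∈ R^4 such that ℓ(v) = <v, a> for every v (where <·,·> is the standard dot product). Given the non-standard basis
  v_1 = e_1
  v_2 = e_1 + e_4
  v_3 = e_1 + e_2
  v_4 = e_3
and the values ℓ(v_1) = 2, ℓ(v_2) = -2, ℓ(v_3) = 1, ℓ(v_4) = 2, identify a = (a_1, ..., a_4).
a = (2, -1, 2, -4)

Write a = (a_1, ..., a_4) in the standard basis. For each basis vector v_i, ℓ(v_i) = <v_i, a> is a linear equation in the a_j's. Collect the n equations into a matrix system V a = ℓ, where row i of V is v_i (expressed in the standard basis). Since V is invertible (lower-triangular with 1s on the diagonal, up to permutation), solve by back-substitution:
  V =
[[1, 0, 0, 0],
 [1, 0, 0, 1],
 [1, 1, 0, 0],
 [0, 0, 1, 0]]
  V a = (2, -2, 1, 2)
Solving gives a = (2, -1, 2, -4).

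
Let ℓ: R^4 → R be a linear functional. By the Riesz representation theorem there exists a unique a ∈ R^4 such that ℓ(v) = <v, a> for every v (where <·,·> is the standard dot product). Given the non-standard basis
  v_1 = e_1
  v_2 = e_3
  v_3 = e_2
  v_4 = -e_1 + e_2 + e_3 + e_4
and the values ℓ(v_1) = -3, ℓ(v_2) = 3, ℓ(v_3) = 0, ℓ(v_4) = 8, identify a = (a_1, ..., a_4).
a = (-3, 0, 3, 2)

Write a = (a_1, ..., a_4) in the standard basis. For each basis vector v_i, ℓ(v_i) = <v_i, a> is a linear equation in the a_j's. Collect the n equations into a matrix system V a = ℓ, where row i of V is v_i (expressed in the standard basis). Since V is invertible (lower-triangular with 1s on the diagonal, up to permutation), solve by back-substitution:
  V =
[[1, 0, 0, 0],
 [0, 0, 1, 0],
 [0, 1, 0, 0],
 [-1, 1, 1, 1]]
  V a = (-3, 3, 0, 8)
Solving gives a = (-3, 0, 3, 2).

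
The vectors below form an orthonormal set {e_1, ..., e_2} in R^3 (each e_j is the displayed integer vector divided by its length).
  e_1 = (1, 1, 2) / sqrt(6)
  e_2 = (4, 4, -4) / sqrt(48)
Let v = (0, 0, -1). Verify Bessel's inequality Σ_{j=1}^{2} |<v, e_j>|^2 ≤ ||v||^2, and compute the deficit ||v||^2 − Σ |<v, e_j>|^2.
Σ |<v, e_j>|^2 = 1; ||v||^2 = 1; deficit = 0

Write each e_j = u_j / sqrt(<u_j, u_j>) where u_j is the displayed integer vector. Then <v, e_j> = <v, u_j> / sqrt(<u_j, u_j>), so |<v, e_j>|^2 = <v, u_j>^2 / <u_j, u_j>.
Coefficients: <v, e_1> = -2/sqrt(6), <v, e_2> = 4/sqrt(48).
Square and sum: Σ |<v, e_j>|^2 = 1.
Compute ||v||^2 = v·v = 1.
Deficit = 1 − 1 = 0 ≥ 0, confirming Bessel's inequality. (The deficit equals ||v − Σ <v,e_j> e_j||^2, the squared distance from v to span{e_j}.)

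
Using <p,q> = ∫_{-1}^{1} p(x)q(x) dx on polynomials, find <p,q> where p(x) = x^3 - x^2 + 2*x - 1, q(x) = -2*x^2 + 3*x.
<p,q> = 22/3

Expand the product: p(x)·q(x) = -2*x^5 + 5*x^4 - 7*x^3 + 8*x^2 - 3*x.
∫_{-1}^{1} of each monomial x^k gives [2/(k+1) if k even, 0 if k odd]. Integrating term-by-term (or equivalently evaluating the antiderivative F(x) = -x^6/3 + x^5 - 7*x^4/4 + 8*x^3/3 - 3*x^2/2 at the endpoints):
  F(1) − F(−1) = 1/12 − (-29/4) = 22/3.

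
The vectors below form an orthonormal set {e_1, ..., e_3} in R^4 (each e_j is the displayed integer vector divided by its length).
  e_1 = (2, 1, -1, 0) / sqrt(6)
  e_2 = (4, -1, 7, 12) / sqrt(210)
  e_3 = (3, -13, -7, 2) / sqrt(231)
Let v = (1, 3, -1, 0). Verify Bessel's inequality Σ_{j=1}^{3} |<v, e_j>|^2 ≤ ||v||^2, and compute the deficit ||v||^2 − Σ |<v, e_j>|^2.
Σ |<v, e_j>|^2 = 1619/165; ||v||^2 = 11; deficit = 196/165

Write each e_j = u_j / sqrt(<u_j, u_j>) where u_j is the displayed integer vector. Then <v, e_j> = <v, u_j> / sqrt(<u_j, u_j>), so |<v, e_j>|^2 = <v, u_j>^2 / <u_j, u_j>.
Coefficients: <v, e_1> = 6/sqrt(6), <v, e_2> = -6/sqrt(210), <v, e_3> = -29/sqrt(231).
Square and sum: Σ |<v, e_j>|^2 = 1619/165.
Compute ||v||^2 = v·v = 11.
Deficit = 11 − 1619/165 = 196/165 ≥ 0, confirming Bessel's inequality. (The deficit equals ||v − Σ <v,e_j> e_j||^2, the squared distance from v to span{e_j}.)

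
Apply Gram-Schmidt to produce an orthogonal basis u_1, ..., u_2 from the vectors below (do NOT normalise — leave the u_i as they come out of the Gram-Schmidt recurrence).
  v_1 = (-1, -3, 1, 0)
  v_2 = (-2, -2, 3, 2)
Orthogonal basis:
  u_1 = (-1, -3, 1, 0)
  u_2 = (-1, 1, 2, 2)

Apply the Gram-Schmidt recurrence
  u_1 = v_1
  u_i = v_i − Σ_{j<i} ((v_i · u_j) / (u_j · u_j)) · u_j.

Step by step this gives:
  u_1 = (-1, -3, 1, 0)
  u_2 = (-1, 1, 2, 2)

Orthogonality check:
  u_2 · u_1 = 0 (should be 0)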